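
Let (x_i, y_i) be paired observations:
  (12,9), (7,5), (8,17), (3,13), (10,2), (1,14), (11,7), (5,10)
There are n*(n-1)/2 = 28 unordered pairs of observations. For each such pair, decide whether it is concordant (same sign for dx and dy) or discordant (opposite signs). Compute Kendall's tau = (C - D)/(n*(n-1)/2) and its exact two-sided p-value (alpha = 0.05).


Step 1: Enumerate the 28 unordered pairs (i,j) with i<j and classify each by sign(x_j-x_i) * sign(y_j-y_i).
  (1,2):dx=-5,dy=-4->C; (1,3):dx=-4,dy=+8->D; (1,4):dx=-9,dy=+4->D; (1,5):dx=-2,dy=-7->C
  (1,6):dx=-11,dy=+5->D; (1,7):dx=-1,dy=-2->C; (1,8):dx=-7,dy=+1->D; (2,3):dx=+1,dy=+12->C
  (2,4):dx=-4,dy=+8->D; (2,5):dx=+3,dy=-3->D; (2,6):dx=-6,dy=+9->D; (2,7):dx=+4,dy=+2->C
  (2,8):dx=-2,dy=+5->D; (3,4):dx=-5,dy=-4->C; (3,5):dx=+2,dy=-15->D; (3,6):dx=-7,dy=-3->C
  (3,7):dx=+3,dy=-10->D; (3,8):dx=-3,dy=-7->C; (4,5):dx=+7,dy=-11->D; (4,6):dx=-2,dy=+1->D
  (4,7):dx=+8,dy=-6->D; (4,8):dx=+2,dy=-3->D; (5,6):dx=-9,dy=+12->D; (5,7):dx=+1,dy=+5->C
  (5,8):dx=-5,dy=+8->D; (6,7):dx=+10,dy=-7->D; (6,8):dx=+4,dy=-4->D; (7,8):dx=-6,dy=+3->D
Step 2: C = 9, D = 19, total pairs = 28.
Step 3: tau = (C - D)/(n(n-1)/2) = (9 - 19)/28 = -0.357143.
Step 4: Exact two-sided p-value (enumerate n! = 40320 permutations of y under H0): p = 0.275099.
Step 5: alpha = 0.05. fail to reject H0.

tau_b = -0.3571 (C=9, D=19), p = 0.275099, fail to reject H0.


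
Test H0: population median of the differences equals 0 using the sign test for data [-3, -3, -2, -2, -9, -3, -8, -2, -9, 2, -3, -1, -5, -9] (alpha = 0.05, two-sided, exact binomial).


Step 1: Discard zero differences. Original n = 14; n_eff = number of nonzero differences = 14.
Nonzero differences (with sign): -3, -3, -2, -2, -9, -3, -8, -2, -9, +2, -3, -1, -5, -9
Step 2: Count signs: positive = 1, negative = 13.
Step 3: Under H0: P(positive) = 0.5, so the number of positives S ~ Bin(14, 0.5).
Step 4: Two-sided exact p-value = sum of Bin(14,0.5) probabilities at or below the observed probability = 0.001831.
Step 5: alpha = 0.05. reject H0.

n_eff = 14, pos = 1, neg = 13, p = 0.001831, reject H0.


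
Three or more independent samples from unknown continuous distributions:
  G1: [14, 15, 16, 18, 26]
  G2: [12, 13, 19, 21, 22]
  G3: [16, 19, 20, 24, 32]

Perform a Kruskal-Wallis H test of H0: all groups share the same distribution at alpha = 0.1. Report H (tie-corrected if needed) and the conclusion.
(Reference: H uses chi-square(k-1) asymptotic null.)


Step 1: Combine all N = 15 observations and assign midranks.
sorted (value, group, rank): (12,G2,1), (13,G2,2), (14,G1,3), (15,G1,4), (16,G1,5.5), (16,G3,5.5), (18,G1,7), (19,G2,8.5), (19,G3,8.5), (20,G3,10), (21,G2,11), (22,G2,12), (24,G3,13), (26,G1,14), (32,G3,15)
Step 2: Sum ranks within each group.
R_1 = 33.5 (n_1 = 5)
R_2 = 34.5 (n_2 = 5)
R_3 = 52 (n_3 = 5)
Step 3: H = 12/(N(N+1)) * sum(R_i^2/n_i) - 3(N+1)
     = 12/(15*16) * (33.5^2/5 + 34.5^2/5 + 52^2/5) - 3*16
     = 0.050000 * 1003.3 - 48
     = 2.165000.
Step 4: Ties present; correction factor C = 1 - 12/(15^3 - 15) = 0.996429. Corrected H = 2.165000 / 0.996429 = 2.172760.
Step 5: Under H0, H ~ chi^2(2); p-value = 0.337436.
Step 6: alpha = 0.1. fail to reject H0.

H = 2.1728, df = 2, p = 0.337436, fail to reject H0.


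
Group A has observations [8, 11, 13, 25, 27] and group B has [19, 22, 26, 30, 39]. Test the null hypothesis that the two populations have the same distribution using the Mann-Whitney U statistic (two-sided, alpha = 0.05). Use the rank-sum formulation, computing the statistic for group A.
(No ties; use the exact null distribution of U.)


Step 1: Combine and sort all 10 observations; assign midranks.
sorted (value, group): (8,X), (11,X), (13,X), (19,Y), (22,Y), (25,X), (26,Y), (27,X), (30,Y), (39,Y)
ranks: 8->1, 11->2, 13->3, 19->4, 22->5, 25->6, 26->7, 27->8, 30->9, 39->10
Step 2: Rank sum for X: R1 = 1 + 2 + 3 + 6 + 8 = 20.
Step 3: U_X = R1 - n1(n1+1)/2 = 20 - 5*6/2 = 20 - 15 = 5.
       U_Y = n1*n2 - U_X = 25 - 5 = 20.
Step 4: No ties, so the exact null distribution of U (based on enumerating the C(10,5) = 252 equally likely rank assignments) gives the two-sided p-value.
Step 5: p-value = 0.150794; compare to alpha = 0.05. fail to reject H0.

U_X = 5, p = 0.150794, fail to reject H0 at alpha = 0.05.


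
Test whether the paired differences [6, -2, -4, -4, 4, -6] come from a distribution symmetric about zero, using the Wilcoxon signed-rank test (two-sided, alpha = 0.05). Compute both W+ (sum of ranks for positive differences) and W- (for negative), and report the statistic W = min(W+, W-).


Step 1: Drop any zero differences (none here) and take |d_i|.
|d| = [6, 2, 4, 4, 4, 6]
Step 2: Midrank |d_i| (ties get averaged ranks).
ranks: |6|->5.5, |2|->1, |4|->3, |4|->3, |4|->3, |6|->5.5
Step 3: Attach original signs; sum ranks with positive sign and with negative sign.
W+ = 5.5 + 3 = 8.5
W- = 1 + 3 + 3 + 5.5 = 12.5
(Check: W+ + W- = 21 should equal n(n+1)/2 = 21.)
Step 4: Test statistic W = min(W+, W-) = 8.5.
Step 5: Ties in |d|, so use the tie-corrected normal approximation.
        E[W] = n(n+1)/4 = 6*7/4 = 10.5.
        Tie groups: |d|=4 (t=3), |d|=6 (t=2); sum(t^3 - t) = 30.
        Var[W] = n(n+1)(2n+1)/24 - sum(t^3-t)/48 = 546/24 - 30/48 = 22.125.
        z = (W - E[W]) / sqrt(Var[W]) = (8.5 - 10.5) / 4.7037 = -0.4252.
        Two-sided p = 2*Phi(z) = 0.670694.
Step 6: alpha = 0.05. fail to reject H0.

W+ = 8.5, W- = 12.5, W = min = 8.5, p = 0.670694, fail to reject H0.


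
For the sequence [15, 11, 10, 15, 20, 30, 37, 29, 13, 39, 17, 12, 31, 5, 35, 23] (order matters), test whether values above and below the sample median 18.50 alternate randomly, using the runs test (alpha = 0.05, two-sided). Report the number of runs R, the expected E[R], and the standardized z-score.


Step 1: Compute median = 18.50; label A = above, B = below.
Labels in order: BBBBAAAABABBABAA  (n_A = 8, n_B = 8)
Step 2: Count runs R = 8.
Step 3: Under H0 (random ordering), E[R] = 2*n_A*n_B/(n_A+n_B) + 1 = 2*8*8/16 + 1 = 9.0000.
        Var[R] = 2*n_A*n_B*(2*n_A*n_B - n_A - n_B) / ((n_A+n_B)^2 * (n_A+n_B-1)) = 14336/3840 = 3.7333.
        SD[R] = 1.9322.
Step 4: Continuity-corrected z = (R + 0.5 - E[R]) / SD[R] = (8 + 0.5 - 9.0000) / 1.9322 = -0.2588.
Step 5: Two-sided p-value via normal approximation = 2*(1 - Phi(|z|)) = 0.795809.
Step 6: alpha = 0.05. fail to reject H0.

R = 8, z = -0.2588, p = 0.795809, fail to reject H0.


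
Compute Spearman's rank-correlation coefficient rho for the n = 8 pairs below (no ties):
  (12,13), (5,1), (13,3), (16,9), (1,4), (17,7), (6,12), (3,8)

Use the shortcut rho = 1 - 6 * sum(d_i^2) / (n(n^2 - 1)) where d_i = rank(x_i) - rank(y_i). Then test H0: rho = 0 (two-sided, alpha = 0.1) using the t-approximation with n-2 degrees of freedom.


Step 1: Rank x and y separately (midranks; no ties here).
rank(x): 12->5, 5->3, 13->6, 16->7, 1->1, 17->8, 6->4, 3->2
rank(y): 13->8, 1->1, 3->2, 9->6, 4->3, 7->4, 12->7, 8->5
Step 2: d_i = R_x(i) - R_y(i); compute d_i^2.
  (5-8)^2=9, (3-1)^2=4, (6-2)^2=16, (7-6)^2=1, (1-3)^2=4, (8-4)^2=16, (4-7)^2=9, (2-5)^2=9
sum(d^2) = 68.
Step 3: rho = 1 - 6*68 / (8*(8^2 - 1)) = 1 - 408/504 = 0.190476.
Step 4: Under H0, t = rho * sqrt((n-2)/(1-rho^2)) = 0.4753 ~ t(6).
Step 5: Two-sided p-value from the t-distribution with 6 df = 0.651401.
Step 6: alpha = 0.1. fail to reject H0.

rho = 0.1905, p = 0.651401, fail to reject H0 at alpha = 0.1.


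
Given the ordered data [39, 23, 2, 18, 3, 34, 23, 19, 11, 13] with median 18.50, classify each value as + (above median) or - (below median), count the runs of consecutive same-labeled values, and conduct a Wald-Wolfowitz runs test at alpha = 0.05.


Step 1: Compute median = 18.50; label A = above, B = below.
Labels in order: AABBBAAABB  (n_A = 5, n_B = 5)
Step 2: Count runs R = 4.
Step 3: Under H0 (random ordering), E[R] = 2*n_A*n_B/(n_A+n_B) + 1 = 2*5*5/10 + 1 = 6.0000.
        Var[R] = 2*n_A*n_B*(2*n_A*n_B - n_A - n_B) / ((n_A+n_B)^2 * (n_A+n_B-1)) = 2000/900 = 2.2222.
        SD[R] = 1.4907.
Step 4: Continuity-corrected z = (R + 0.5 - E[R]) / SD[R] = (4 + 0.5 - 6.0000) / 1.4907 = -1.0062.
Step 5: Two-sided p-value via normal approximation = 2*(1 - Phi(|z|)) = 0.314305.
Step 6: alpha = 0.05. fail to reject H0.

R = 4, z = -1.0062, p = 0.314305, fail to reject H0.


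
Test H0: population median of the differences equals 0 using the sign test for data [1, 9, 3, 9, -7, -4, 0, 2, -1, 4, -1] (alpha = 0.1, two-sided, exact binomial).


Step 1: Discard zero differences. Original n = 11; n_eff = number of nonzero differences = 10.
Nonzero differences (with sign): +1, +9, +3, +9, -7, -4, +2, -1, +4, -1
Step 2: Count signs: positive = 6, negative = 4.
Step 3: Under H0: P(positive) = 0.5, so the number of positives S ~ Bin(10, 0.5).
Step 4: Two-sided exact p-value = sum of Bin(10,0.5) probabilities at or below the observed probability = 0.753906.
Step 5: alpha = 0.1. fail to reject H0.

n_eff = 10, pos = 6, neg = 4, p = 0.753906, fail to reject H0.


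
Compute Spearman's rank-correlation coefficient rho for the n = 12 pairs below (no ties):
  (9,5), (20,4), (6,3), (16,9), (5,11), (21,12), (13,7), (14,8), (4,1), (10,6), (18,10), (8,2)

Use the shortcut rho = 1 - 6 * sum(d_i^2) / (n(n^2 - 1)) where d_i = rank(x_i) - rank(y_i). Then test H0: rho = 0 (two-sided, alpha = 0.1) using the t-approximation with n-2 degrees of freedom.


Step 1: Rank x and y separately (midranks; no ties here).
rank(x): 9->5, 20->11, 6->3, 16->9, 5->2, 21->12, 13->7, 14->8, 4->1, 10->6, 18->10, 8->4
rank(y): 5->5, 4->4, 3->3, 9->9, 11->11, 12->12, 7->7, 8->8, 1->1, 6->6, 10->10, 2->2
Step 2: d_i = R_x(i) - R_y(i); compute d_i^2.
  (5-5)^2=0, (11-4)^2=49, (3-3)^2=0, (9-9)^2=0, (2-11)^2=81, (12-12)^2=0, (7-7)^2=0, (8-8)^2=0, (1-1)^2=0, (6-6)^2=0, (10-10)^2=0, (4-2)^2=4
sum(d^2) = 134.
Step 3: rho = 1 - 6*134 / (12*(12^2 - 1)) = 1 - 804/1716 = 0.531469.
Step 4: Under H0, t = rho * sqrt((n-2)/(1-rho^2)) = 1.9841 ~ t(10).
Step 5: Two-sided p-value from the t-distribution with 10 df = 0.075362.
Step 6: alpha = 0.1. reject H0.

rho = 0.5315, p = 0.075362, reject H0 at alpha = 0.1.


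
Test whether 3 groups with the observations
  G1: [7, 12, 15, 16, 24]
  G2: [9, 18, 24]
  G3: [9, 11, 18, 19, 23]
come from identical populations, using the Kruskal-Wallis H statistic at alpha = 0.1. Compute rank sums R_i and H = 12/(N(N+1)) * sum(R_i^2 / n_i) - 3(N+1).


Step 1: Combine all N = 13 observations and assign midranks.
sorted (value, group, rank): (7,G1,1), (9,G2,2.5), (9,G3,2.5), (11,G3,4), (12,G1,5), (15,G1,6), (16,G1,7), (18,G2,8.5), (18,G3,8.5), (19,G3,10), (23,G3,11), (24,G1,12.5), (24,G2,12.5)
Step 2: Sum ranks within each group.
R_1 = 31.5 (n_1 = 5)
R_2 = 23.5 (n_2 = 3)
R_3 = 36 (n_3 = 5)
Step 3: H = 12/(N(N+1)) * sum(R_i^2/n_i) - 3(N+1)
     = 12/(13*14) * (31.5^2/5 + 23.5^2/3 + 36^2/5) - 3*14
     = 0.065934 * 641.733 - 42
     = 0.312088.
Step 4: Ties present; correction factor C = 1 - 18/(13^3 - 13) = 0.991758. Corrected H = 0.312088 / 0.991758 = 0.314681.
Step 5: Under H0, H ~ chi^2(2); p-value = 0.854413.
Step 6: alpha = 0.1. fail to reject H0.

H = 0.3147, df = 2, p = 0.854413, fail to reject H0.


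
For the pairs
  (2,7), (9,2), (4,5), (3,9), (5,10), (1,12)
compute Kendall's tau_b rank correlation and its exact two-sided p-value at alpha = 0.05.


Step 1: Enumerate the 15 unordered pairs (i,j) with i<j and classify each by sign(x_j-x_i) * sign(y_j-y_i).
  (1,2):dx=+7,dy=-5->D; (1,3):dx=+2,dy=-2->D; (1,4):dx=+1,dy=+2->C; (1,5):dx=+3,dy=+3->C
  (1,6):dx=-1,dy=+5->D; (2,3):dx=-5,dy=+3->D; (2,4):dx=-6,dy=+7->D; (2,5):dx=-4,dy=+8->D
  (2,6):dx=-8,dy=+10->D; (3,4):dx=-1,dy=+4->D; (3,5):dx=+1,dy=+5->C; (3,6):dx=-3,dy=+7->D
  (4,5):dx=+2,dy=+1->C; (4,6):dx=-2,dy=+3->D; (5,6):dx=-4,dy=+2->D
Step 2: C = 4, D = 11, total pairs = 15.
Step 3: tau = (C - D)/(n(n-1)/2) = (4 - 11)/15 = -0.466667.
Step 4: Exact two-sided p-value (enumerate n! = 720 permutations of y under H0): p = 0.272222.
Step 5: alpha = 0.05. fail to reject H0.

tau_b = -0.4667 (C=4, D=11), p = 0.272222, fail to reject H0.


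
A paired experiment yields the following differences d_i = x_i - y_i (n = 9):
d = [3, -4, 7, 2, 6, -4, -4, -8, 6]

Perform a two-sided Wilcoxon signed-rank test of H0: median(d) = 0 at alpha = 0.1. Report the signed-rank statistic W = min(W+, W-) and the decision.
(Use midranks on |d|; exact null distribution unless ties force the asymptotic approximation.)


Step 1: Drop any zero differences (none here) and take |d_i|.
|d| = [3, 4, 7, 2, 6, 4, 4, 8, 6]
Step 2: Midrank |d_i| (ties get averaged ranks).
ranks: |3|->2, |4|->4, |7|->8, |2|->1, |6|->6.5, |4|->4, |4|->4, |8|->9, |6|->6.5
Step 3: Attach original signs; sum ranks with positive sign and with negative sign.
W+ = 2 + 8 + 1 + 6.5 + 6.5 = 24
W- = 4 + 4 + 4 + 9 = 21
(Check: W+ + W- = 45 should equal n(n+1)/2 = 45.)
Step 4: Test statistic W = min(W+, W-) = 21.
Step 5: Ties in |d|, so use the tie-corrected normal approximation.
        E[W] = n(n+1)/4 = 9*10/4 = 22.5.
        Tie groups: |d|=4 (t=3), |d|=6 (t=2); sum(t^3 - t) = 30.
        Var[W] = n(n+1)(2n+1)/24 - sum(t^3-t)/48 = 1710/24 - 30/48 = 70.625.
        z = (W - E[W]) / sqrt(Var[W]) = (21 - 22.5) / 8.4039 = -0.1785.
        Two-sided p = 2*Phi(z) = 0.858339.
Step 6: alpha = 0.1. fail to reject H0.

W+ = 24, W- = 21, W = min = 21, p = 0.858339, fail to reject H0.


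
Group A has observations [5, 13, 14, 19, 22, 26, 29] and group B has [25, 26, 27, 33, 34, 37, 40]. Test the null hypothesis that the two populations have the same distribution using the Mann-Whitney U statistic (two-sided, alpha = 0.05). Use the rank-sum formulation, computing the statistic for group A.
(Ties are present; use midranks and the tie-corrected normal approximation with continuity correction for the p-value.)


Step 1: Combine and sort all 14 observations; assign midranks.
sorted (value, group): (5,X), (13,X), (14,X), (19,X), (22,X), (25,Y), (26,X), (26,Y), (27,Y), (29,X), (33,Y), (34,Y), (37,Y), (40,Y)
ranks: 5->1, 13->2, 14->3, 19->4, 22->5, 25->6, 26->7.5, 26->7.5, 27->9, 29->10, 33->11, 34->12, 37->13, 40->14
Step 2: Rank sum for X: R1 = 1 + 2 + 3 + 4 + 5 + 7.5 + 10 = 32.5.
Step 3: U_X = R1 - n1(n1+1)/2 = 32.5 - 7*8/2 = 32.5 - 28 = 4.5.
       U_Y = n1*n2 - U_X = 49 - 4.5 = 44.5.
Step 4: Ties are present, so use the tie-corrected normal approximation (with continuity correction) for the p-value.
Step 5: p-value = 0.012618; compare to alpha = 0.05. reject H0.

U_X = 4.5, p = 0.012618, reject H0 at alpha = 0.05.


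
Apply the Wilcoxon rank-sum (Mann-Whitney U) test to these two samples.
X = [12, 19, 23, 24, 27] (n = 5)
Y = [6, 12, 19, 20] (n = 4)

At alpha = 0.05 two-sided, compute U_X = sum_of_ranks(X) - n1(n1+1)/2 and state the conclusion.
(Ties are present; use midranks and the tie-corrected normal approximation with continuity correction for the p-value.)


Step 1: Combine and sort all 9 observations; assign midranks.
sorted (value, group): (6,Y), (12,X), (12,Y), (19,X), (19,Y), (20,Y), (23,X), (24,X), (27,X)
ranks: 6->1, 12->2.5, 12->2.5, 19->4.5, 19->4.5, 20->6, 23->7, 24->8, 27->9
Step 2: Rank sum for X: R1 = 2.5 + 4.5 + 7 + 8 + 9 = 31.
Step 3: U_X = R1 - n1(n1+1)/2 = 31 - 5*6/2 = 31 - 15 = 16.
       U_Y = n1*n2 - U_X = 20 - 16 = 4.
Step 4: Ties are present, so use the tie-corrected normal approximation (with continuity correction) for the p-value.
Step 5: p-value = 0.174277; compare to alpha = 0.05. fail to reject H0.

U_X = 16, p = 0.174277, fail to reject H0 at alpha = 0.05.


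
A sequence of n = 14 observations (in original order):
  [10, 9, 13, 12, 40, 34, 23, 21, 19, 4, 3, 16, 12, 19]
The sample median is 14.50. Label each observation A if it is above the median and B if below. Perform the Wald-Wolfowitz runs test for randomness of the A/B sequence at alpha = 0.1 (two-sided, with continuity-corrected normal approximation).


Step 1: Compute median = 14.50; label A = above, B = below.
Labels in order: BBBBAAAAABBABA  (n_A = 7, n_B = 7)
Step 2: Count runs R = 6.
Step 3: Under H0 (random ordering), E[R] = 2*n_A*n_B/(n_A+n_B) + 1 = 2*7*7/14 + 1 = 8.0000.
        Var[R] = 2*n_A*n_B*(2*n_A*n_B - n_A - n_B) / ((n_A+n_B)^2 * (n_A+n_B-1)) = 8232/2548 = 3.2308.
        SD[R] = 1.7974.
Step 4: Continuity-corrected z = (R + 0.5 - E[R]) / SD[R] = (6 + 0.5 - 8.0000) / 1.7974 = -0.8345.
Step 5: Two-sided p-value via normal approximation = 2*(1 - Phi(|z|)) = 0.403986.
Step 6: alpha = 0.1. fail to reject H0.

R = 6, z = -0.8345, p = 0.403986, fail to reject H0.


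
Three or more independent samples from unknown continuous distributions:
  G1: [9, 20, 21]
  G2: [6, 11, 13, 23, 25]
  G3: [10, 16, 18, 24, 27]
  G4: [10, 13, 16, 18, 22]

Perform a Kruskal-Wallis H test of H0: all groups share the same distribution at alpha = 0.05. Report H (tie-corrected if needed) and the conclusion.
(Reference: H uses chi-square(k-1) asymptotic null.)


Step 1: Combine all N = 18 observations and assign midranks.
sorted (value, group, rank): (6,G2,1), (9,G1,2), (10,G3,3.5), (10,G4,3.5), (11,G2,5), (13,G2,6.5), (13,G4,6.5), (16,G3,8.5), (16,G4,8.5), (18,G3,10.5), (18,G4,10.5), (20,G1,12), (21,G1,13), (22,G4,14), (23,G2,15), (24,G3,16), (25,G2,17), (27,G3,18)
Step 2: Sum ranks within each group.
R_1 = 27 (n_1 = 3)
R_2 = 44.5 (n_2 = 5)
R_3 = 56.5 (n_3 = 5)
R_4 = 43 (n_4 = 5)
Step 3: H = 12/(N(N+1)) * sum(R_i^2/n_i) - 3(N+1)
     = 12/(18*19) * (27^2/3 + 44.5^2/5 + 56.5^2/5 + 43^2/5) - 3*19
     = 0.035088 * 1647.3 - 57
     = 0.800000.
Step 4: Ties present; correction factor C = 1 - 24/(18^3 - 18) = 0.995872. Corrected H = 0.800000 / 0.995872 = 0.803316.
Step 5: Under H0, H ~ chi^2(3); p-value = 0.848674.
Step 6: alpha = 0.05. fail to reject H0.

H = 0.8033, df = 3, p = 0.848674, fail to reject H0.


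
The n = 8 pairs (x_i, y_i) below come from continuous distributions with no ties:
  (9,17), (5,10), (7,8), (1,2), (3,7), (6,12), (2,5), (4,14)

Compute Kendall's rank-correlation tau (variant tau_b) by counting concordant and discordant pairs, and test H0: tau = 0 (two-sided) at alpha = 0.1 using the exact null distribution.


Step 1: Enumerate the 28 unordered pairs (i,j) with i<j and classify each by sign(x_j-x_i) * sign(y_j-y_i).
  (1,2):dx=-4,dy=-7->C; (1,3):dx=-2,dy=-9->C; (1,4):dx=-8,dy=-15->C; (1,5):dx=-6,dy=-10->C
  (1,6):dx=-3,dy=-5->C; (1,7):dx=-7,dy=-12->C; (1,8):dx=-5,dy=-3->C; (2,3):dx=+2,dy=-2->D
  (2,4):dx=-4,dy=-8->C; (2,5):dx=-2,dy=-3->C; (2,6):dx=+1,dy=+2->C; (2,7):dx=-3,dy=-5->C
  (2,8):dx=-1,dy=+4->D; (3,4):dx=-6,dy=-6->C; (3,5):dx=-4,dy=-1->C; (3,6):dx=-1,dy=+4->D
  (3,7):dx=-5,dy=-3->C; (3,8):dx=-3,dy=+6->D; (4,5):dx=+2,dy=+5->C; (4,6):dx=+5,dy=+10->C
  (4,7):dx=+1,dy=+3->C; (4,8):dx=+3,dy=+12->C; (5,6):dx=+3,dy=+5->C; (5,7):dx=-1,dy=-2->C
  (5,8):dx=+1,dy=+7->C; (6,7):dx=-4,dy=-7->C; (6,8):dx=-2,dy=+2->D; (7,8):dx=+2,dy=+9->C
Step 2: C = 23, D = 5, total pairs = 28.
Step 3: tau = (C - D)/(n(n-1)/2) = (23 - 5)/28 = 0.642857.
Step 4: Exact two-sided p-value (enumerate n! = 40320 permutations of y under H0): p = 0.031151.
Step 5: alpha = 0.1. reject H0.

tau_b = 0.6429 (C=23, D=5), p = 0.031151, reject H0.


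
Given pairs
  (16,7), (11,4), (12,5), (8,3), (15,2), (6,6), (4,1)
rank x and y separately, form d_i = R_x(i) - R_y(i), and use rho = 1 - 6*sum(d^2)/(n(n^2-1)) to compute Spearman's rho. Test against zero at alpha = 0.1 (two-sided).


Step 1: Rank x and y separately (midranks; no ties here).
rank(x): 16->7, 11->4, 12->5, 8->3, 15->6, 6->2, 4->1
rank(y): 7->7, 4->4, 5->5, 3->3, 2->2, 6->6, 1->1
Step 2: d_i = R_x(i) - R_y(i); compute d_i^2.
  (7-7)^2=0, (4-4)^2=0, (5-5)^2=0, (3-3)^2=0, (6-2)^2=16, (2-6)^2=16, (1-1)^2=0
sum(d^2) = 32.
Step 3: rho = 1 - 6*32 / (7*(7^2 - 1)) = 1 - 192/336 = 0.428571.
Step 4: Under H0, t = rho * sqrt((n-2)/(1-rho^2)) = 1.0607 ~ t(5).
Step 5: Two-sided p-value from the t-distribution with 5 df = 0.337368.
Step 6: alpha = 0.1. fail to reject H0.

rho = 0.4286, p = 0.337368, fail to reject H0 at alpha = 0.1.


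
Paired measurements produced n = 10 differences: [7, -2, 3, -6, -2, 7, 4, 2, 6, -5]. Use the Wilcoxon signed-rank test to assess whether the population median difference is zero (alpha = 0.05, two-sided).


Step 1: Drop any zero differences (none here) and take |d_i|.
|d| = [7, 2, 3, 6, 2, 7, 4, 2, 6, 5]
Step 2: Midrank |d_i| (ties get averaged ranks).
ranks: |7|->9.5, |2|->2, |3|->4, |6|->7.5, |2|->2, |7|->9.5, |4|->5, |2|->2, |6|->7.5, |5|->6
Step 3: Attach original signs; sum ranks with positive sign and with negative sign.
W+ = 9.5 + 4 + 9.5 + 5 + 2 + 7.5 = 37.5
W- = 2 + 7.5 + 2 + 6 = 17.5
(Check: W+ + W- = 55 should equal n(n+1)/2 = 55.)
Step 4: Test statistic W = min(W+, W-) = 17.5.
Step 5: Ties in |d|, so use the tie-corrected normal approximation.
        E[W] = n(n+1)/4 = 10*11/4 = 27.5.
        Tie groups: |d|=2 (t=3), |d|=6 (t=2), |d|=7 (t=2); sum(t^3 - t) = 36.
        Var[W] = n(n+1)(2n+1)/24 - sum(t^3-t)/48 = 2310/24 - 36/48 = 95.5.
        z = (W - E[W]) / sqrt(Var[W]) = (17.5 - 27.5) / 9.7724 = -1.0233.
        Two-sided p = 2*Phi(z) = 0.306171.
Step 6: alpha = 0.05. fail to reject H0.

W+ = 37.5, W- = 17.5, W = min = 17.5, p = 0.306171, fail to reject H0.


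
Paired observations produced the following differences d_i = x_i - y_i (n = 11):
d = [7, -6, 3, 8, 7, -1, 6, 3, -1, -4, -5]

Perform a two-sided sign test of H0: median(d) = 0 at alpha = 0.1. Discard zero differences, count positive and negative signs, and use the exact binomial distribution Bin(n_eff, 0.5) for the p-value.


Step 1: Discard zero differences. Original n = 11; n_eff = number of nonzero differences = 11.
Nonzero differences (with sign): +7, -6, +3, +8, +7, -1, +6, +3, -1, -4, -5
Step 2: Count signs: positive = 6, negative = 5.
Step 3: Under H0: P(positive) = 0.5, so the number of positives S ~ Bin(11, 0.5).
Step 4: Two-sided exact p-value = sum of Bin(11,0.5) probabilities at or below the observed probability = 1.000000.
Step 5: alpha = 0.1. fail to reject H0.

n_eff = 11, pos = 6, neg = 5, p = 1.000000, fail to reject H0.


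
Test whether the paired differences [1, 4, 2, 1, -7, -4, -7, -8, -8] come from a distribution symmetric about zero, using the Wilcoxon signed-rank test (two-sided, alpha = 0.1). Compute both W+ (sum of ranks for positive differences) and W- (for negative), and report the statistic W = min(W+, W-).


Step 1: Drop any zero differences (none here) and take |d_i|.
|d| = [1, 4, 2, 1, 7, 4, 7, 8, 8]
Step 2: Midrank |d_i| (ties get averaged ranks).
ranks: |1|->1.5, |4|->4.5, |2|->3, |1|->1.5, |7|->6.5, |4|->4.5, |7|->6.5, |8|->8.5, |8|->8.5
Step 3: Attach original signs; sum ranks with positive sign and with negative sign.
W+ = 1.5 + 4.5 + 3 + 1.5 = 10.5
W- = 6.5 + 4.5 + 6.5 + 8.5 + 8.5 = 34.5
(Check: W+ + W- = 45 should equal n(n+1)/2 = 45.)
Step 4: Test statistic W = min(W+, W-) = 10.5.
Step 5: Ties in |d|, so use the tie-corrected normal approximation.
        E[W] = n(n+1)/4 = 9*10/4 = 22.5.
        Tie groups: |d|=1 (t=2), |d|=4 (t=2), |d|=7 (t=2), |d|=8 (t=2); sum(t^3 - t) = 24.
        Var[W] = n(n+1)(2n+1)/24 - sum(t^3-t)/48 = 1710/24 - 24/48 = 70.75.
        z = (W - E[W]) / sqrt(Var[W]) = (10.5 - 22.5) / 8.4113 = -1.4267.
        Two-sided p = 2*Phi(z) = 0.153680.
Step 6: alpha = 0.1. fail to reject H0.

W+ = 10.5, W- = 34.5, W = min = 10.5, p = 0.153680, fail to reject H0.


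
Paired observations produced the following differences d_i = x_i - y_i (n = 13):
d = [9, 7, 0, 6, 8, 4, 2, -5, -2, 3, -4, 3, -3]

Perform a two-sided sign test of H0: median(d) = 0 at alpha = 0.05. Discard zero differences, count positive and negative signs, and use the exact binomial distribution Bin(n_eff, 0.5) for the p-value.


Step 1: Discard zero differences. Original n = 13; n_eff = number of nonzero differences = 12.
Nonzero differences (with sign): +9, +7, +6, +8, +4, +2, -5, -2, +3, -4, +3, -3
Step 2: Count signs: positive = 8, negative = 4.
Step 3: Under H0: P(positive) = 0.5, so the number of positives S ~ Bin(12, 0.5).
Step 4: Two-sided exact p-value = sum of Bin(12,0.5) probabilities at or below the observed probability = 0.387695.
Step 5: alpha = 0.05. fail to reject H0.

n_eff = 12, pos = 8, neg = 4, p = 0.387695, fail to reject H0.


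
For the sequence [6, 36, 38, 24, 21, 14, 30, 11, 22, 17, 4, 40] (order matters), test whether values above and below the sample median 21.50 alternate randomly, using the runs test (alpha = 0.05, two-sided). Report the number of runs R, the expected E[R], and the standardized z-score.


Step 1: Compute median = 21.50; label A = above, B = below.
Labels in order: BAAABBABABBA  (n_A = 6, n_B = 6)
Step 2: Count runs R = 8.
Step 3: Under H0 (random ordering), E[R] = 2*n_A*n_B/(n_A+n_B) + 1 = 2*6*6/12 + 1 = 7.0000.
        Var[R] = 2*n_A*n_B*(2*n_A*n_B - n_A - n_B) / ((n_A+n_B)^2 * (n_A+n_B-1)) = 4320/1584 = 2.7273.
        SD[R] = 1.6514.
Step 4: Continuity-corrected z = (R - 0.5 - E[R]) / SD[R] = (8 - 0.5 - 7.0000) / 1.6514 = 0.3028.
Step 5: Two-sided p-value via normal approximation = 2*(1 - Phi(|z|)) = 0.762069.
Step 6: alpha = 0.05. fail to reject H0.

R = 8, z = 0.3028, p = 0.762069, fail to reject H0.


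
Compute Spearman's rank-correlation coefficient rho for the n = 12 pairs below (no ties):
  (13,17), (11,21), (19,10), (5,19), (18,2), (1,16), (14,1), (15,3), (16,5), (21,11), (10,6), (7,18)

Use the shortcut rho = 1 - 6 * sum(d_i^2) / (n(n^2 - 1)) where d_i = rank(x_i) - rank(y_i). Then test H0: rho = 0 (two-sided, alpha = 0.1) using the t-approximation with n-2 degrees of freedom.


Step 1: Rank x and y separately (midranks; no ties here).
rank(x): 13->6, 11->5, 19->11, 5->2, 18->10, 1->1, 14->7, 15->8, 16->9, 21->12, 10->4, 7->3
rank(y): 17->9, 21->12, 10->6, 19->11, 2->2, 16->8, 1->1, 3->3, 5->4, 11->7, 6->5, 18->10
Step 2: d_i = R_x(i) - R_y(i); compute d_i^2.
  (6-9)^2=9, (5-12)^2=49, (11-6)^2=25, (2-11)^2=81, (10-2)^2=64, (1-8)^2=49, (7-1)^2=36, (8-3)^2=25, (9-4)^2=25, (12-7)^2=25, (4-5)^2=1, (3-10)^2=49
sum(d^2) = 438.
Step 3: rho = 1 - 6*438 / (12*(12^2 - 1)) = 1 - 2628/1716 = -0.531469.
Step 4: Under H0, t = rho * sqrt((n-2)/(1-rho^2)) = -1.9841 ~ t(10).
Step 5: Two-sided p-value from the t-distribution with 10 df = 0.075362.
Step 6: alpha = 0.1. reject H0.

rho = -0.5315, p = 0.075362, reject H0 at alpha = 0.1.


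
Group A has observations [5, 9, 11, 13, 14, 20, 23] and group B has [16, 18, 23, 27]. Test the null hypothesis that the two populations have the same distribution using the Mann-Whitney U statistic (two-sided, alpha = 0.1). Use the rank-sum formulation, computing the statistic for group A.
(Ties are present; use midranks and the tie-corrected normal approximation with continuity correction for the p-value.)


Step 1: Combine and sort all 11 observations; assign midranks.
sorted (value, group): (5,X), (9,X), (11,X), (13,X), (14,X), (16,Y), (18,Y), (20,X), (23,X), (23,Y), (27,Y)
ranks: 5->1, 9->2, 11->3, 13->4, 14->5, 16->6, 18->7, 20->8, 23->9.5, 23->9.5, 27->11
Step 2: Rank sum for X: R1 = 1 + 2 + 3 + 4 + 5 + 8 + 9.5 = 32.5.
Step 3: U_X = R1 - n1(n1+1)/2 = 32.5 - 7*8/2 = 32.5 - 28 = 4.5.
       U_Y = n1*n2 - U_X = 28 - 4.5 = 23.5.
Step 4: Ties are present, so use the tie-corrected normal approximation (with continuity correction) for the p-value.
Step 5: p-value = 0.088247; compare to alpha = 0.1. reject H0.

U_X = 4.5, p = 0.088247, reject H0 at alpha = 0.1.


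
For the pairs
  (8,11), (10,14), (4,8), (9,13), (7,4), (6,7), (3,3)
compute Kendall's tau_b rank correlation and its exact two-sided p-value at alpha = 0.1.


Step 1: Enumerate the 21 unordered pairs (i,j) with i<j and classify each by sign(x_j-x_i) * sign(y_j-y_i).
  (1,2):dx=+2,dy=+3->C; (1,3):dx=-4,dy=-3->C; (1,4):dx=+1,dy=+2->C; (1,5):dx=-1,dy=-7->C
  (1,6):dx=-2,dy=-4->C; (1,7):dx=-5,dy=-8->C; (2,3):dx=-6,dy=-6->C; (2,4):dx=-1,dy=-1->C
  (2,5):dx=-3,dy=-10->C; (2,6):dx=-4,dy=-7->C; (2,7):dx=-7,dy=-11->C; (3,4):dx=+5,dy=+5->C
  (3,5):dx=+3,dy=-4->D; (3,6):dx=+2,dy=-1->D; (3,7):dx=-1,dy=-5->C; (4,5):dx=-2,dy=-9->C
  (4,6):dx=-3,dy=-6->C; (4,7):dx=-6,dy=-10->C; (5,6):dx=-1,dy=+3->D; (5,7):dx=-4,dy=-1->C
  (6,7):dx=-3,dy=-4->C
Step 2: C = 18, D = 3, total pairs = 21.
Step 3: tau = (C - D)/(n(n-1)/2) = (18 - 3)/21 = 0.714286.
Step 4: Exact two-sided p-value (enumerate n! = 5040 permutations of y under H0): p = 0.030159.
Step 5: alpha = 0.1. reject H0.

tau_b = 0.7143 (C=18, D=3), p = 0.030159, reject H0.


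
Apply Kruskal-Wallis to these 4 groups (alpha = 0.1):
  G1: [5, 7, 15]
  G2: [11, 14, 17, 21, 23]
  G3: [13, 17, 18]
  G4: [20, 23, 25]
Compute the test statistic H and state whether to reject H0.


Step 1: Combine all N = 14 observations and assign midranks.
sorted (value, group, rank): (5,G1,1), (7,G1,2), (11,G2,3), (13,G3,4), (14,G2,5), (15,G1,6), (17,G2,7.5), (17,G3,7.5), (18,G3,9), (20,G4,10), (21,G2,11), (23,G2,12.5), (23,G4,12.5), (25,G4,14)
Step 2: Sum ranks within each group.
R_1 = 9 (n_1 = 3)
R_2 = 39 (n_2 = 5)
R_3 = 20.5 (n_3 = 3)
R_4 = 36.5 (n_4 = 3)
Step 3: H = 12/(N(N+1)) * sum(R_i^2/n_i) - 3(N+1)
     = 12/(14*15) * (9^2/3 + 39^2/5 + 20.5^2/3 + 36.5^2/3) - 3*15
     = 0.057143 * 915.367 - 45
     = 7.306667.
Step 4: Ties present; correction factor C = 1 - 12/(14^3 - 14) = 0.995604. Corrected H = 7.306667 / 0.995604 = 7.338926.
Step 5: Under H0, H ~ chi^2(3); p-value = 0.061845.
Step 6: alpha = 0.1. reject H0.

H = 7.3389, df = 3, p = 0.061845, reject H0.


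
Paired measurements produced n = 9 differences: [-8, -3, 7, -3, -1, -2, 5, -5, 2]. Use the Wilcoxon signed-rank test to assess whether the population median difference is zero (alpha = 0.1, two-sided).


Step 1: Drop any zero differences (none here) and take |d_i|.
|d| = [8, 3, 7, 3, 1, 2, 5, 5, 2]
Step 2: Midrank |d_i| (ties get averaged ranks).
ranks: |8|->9, |3|->4.5, |7|->8, |3|->4.5, |1|->1, |2|->2.5, |5|->6.5, |5|->6.5, |2|->2.5
Step 3: Attach original signs; sum ranks with positive sign and with negative sign.
W+ = 8 + 6.5 + 2.5 = 17
W- = 9 + 4.5 + 4.5 + 1 + 2.5 + 6.5 = 28
(Check: W+ + W- = 45 should equal n(n+1)/2 = 45.)
Step 4: Test statistic W = min(W+, W-) = 17.
Step 5: Ties in |d|, so use the tie-corrected normal approximation.
        E[W] = n(n+1)/4 = 9*10/4 = 22.5.
        Tie groups: |d|=2 (t=2), |d|=3 (t=2), |d|=5 (t=2); sum(t^3 - t) = 18.
        Var[W] = n(n+1)(2n+1)/24 - sum(t^3-t)/48 = 1710/24 - 18/48 = 70.875.
        z = (W - E[W]) / sqrt(Var[W]) = (17 - 22.5) / 8.4187 = -0.6533.
        Two-sided p = 2*Phi(z) = 0.513560.
Step 6: alpha = 0.1. fail to reject H0.

W+ = 17, W- = 28, W = min = 17, p = 0.513560, fail to reject H0.


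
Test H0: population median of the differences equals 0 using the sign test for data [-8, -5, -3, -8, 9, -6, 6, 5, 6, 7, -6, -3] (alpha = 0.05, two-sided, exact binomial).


Step 1: Discard zero differences. Original n = 12; n_eff = number of nonzero differences = 12.
Nonzero differences (with sign): -8, -5, -3, -8, +9, -6, +6, +5, +6, +7, -6, -3
Step 2: Count signs: positive = 5, negative = 7.
Step 3: Under H0: P(positive) = 0.5, so the number of positives S ~ Bin(12, 0.5).
Step 4: Two-sided exact p-value = sum of Bin(12,0.5) probabilities at or below the observed probability = 0.774414.
Step 5: alpha = 0.05. fail to reject H0.

n_eff = 12, pos = 5, neg = 7, p = 0.774414, fail to reject H0.


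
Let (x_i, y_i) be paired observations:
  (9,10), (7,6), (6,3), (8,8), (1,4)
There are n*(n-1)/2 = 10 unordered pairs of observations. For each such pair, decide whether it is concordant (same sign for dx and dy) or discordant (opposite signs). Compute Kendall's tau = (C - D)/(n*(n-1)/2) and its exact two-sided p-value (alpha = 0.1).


Step 1: Enumerate the 10 unordered pairs (i,j) with i<j and classify each by sign(x_j-x_i) * sign(y_j-y_i).
  (1,2):dx=-2,dy=-4->C; (1,3):dx=-3,dy=-7->C; (1,4):dx=-1,dy=-2->C; (1,5):dx=-8,dy=-6->C
  (2,3):dx=-1,dy=-3->C; (2,4):dx=+1,dy=+2->C; (2,5):dx=-6,dy=-2->C; (3,4):dx=+2,dy=+5->C
  (3,5):dx=-5,dy=+1->D; (4,5):dx=-7,dy=-4->C
Step 2: C = 9, D = 1, total pairs = 10.
Step 3: tau = (C - D)/(n(n-1)/2) = (9 - 1)/10 = 0.800000.
Step 4: Exact two-sided p-value (enumerate n! = 120 permutations of y under H0): p = 0.083333.
Step 5: alpha = 0.1. reject H0.

tau_b = 0.8000 (C=9, D=1), p = 0.083333, reject H0.


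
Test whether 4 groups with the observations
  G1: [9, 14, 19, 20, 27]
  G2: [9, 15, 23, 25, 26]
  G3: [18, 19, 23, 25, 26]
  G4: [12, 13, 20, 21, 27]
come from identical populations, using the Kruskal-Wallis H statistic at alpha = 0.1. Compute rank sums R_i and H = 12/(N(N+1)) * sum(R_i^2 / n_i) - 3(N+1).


Step 1: Combine all N = 20 observations and assign midranks.
sorted (value, group, rank): (9,G1,1.5), (9,G2,1.5), (12,G4,3), (13,G4,4), (14,G1,5), (15,G2,6), (18,G3,7), (19,G1,8.5), (19,G3,8.5), (20,G1,10.5), (20,G4,10.5), (21,G4,12), (23,G2,13.5), (23,G3,13.5), (25,G2,15.5), (25,G3,15.5), (26,G2,17.5), (26,G3,17.5), (27,G1,19.5), (27,G4,19.5)
Step 2: Sum ranks within each group.
R_1 = 45 (n_1 = 5)
R_2 = 54 (n_2 = 5)
R_3 = 62 (n_3 = 5)
R_4 = 49 (n_4 = 5)
Step 3: H = 12/(N(N+1)) * sum(R_i^2/n_i) - 3(N+1)
     = 12/(20*21) * (45^2/5 + 54^2/5 + 62^2/5 + 49^2/5) - 3*21
     = 0.028571 * 2237.2 - 63
     = 0.920000.
Step 4: Ties present; correction factor C = 1 - 42/(20^3 - 20) = 0.994737. Corrected H = 0.920000 / 0.994737 = 0.924868.
Step 5: Under H0, H ~ chi^2(3); p-value = 0.819423.
Step 6: alpha = 0.1. fail to reject H0.

H = 0.9249, df = 3, p = 0.819423, fail to reject H0.


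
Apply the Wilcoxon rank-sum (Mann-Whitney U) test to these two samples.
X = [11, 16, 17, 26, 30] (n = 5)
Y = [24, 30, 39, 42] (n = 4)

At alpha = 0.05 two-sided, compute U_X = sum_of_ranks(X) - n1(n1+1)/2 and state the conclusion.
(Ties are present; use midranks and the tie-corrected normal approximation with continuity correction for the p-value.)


Step 1: Combine and sort all 9 observations; assign midranks.
sorted (value, group): (11,X), (16,X), (17,X), (24,Y), (26,X), (30,X), (30,Y), (39,Y), (42,Y)
ranks: 11->1, 16->2, 17->3, 24->4, 26->5, 30->6.5, 30->6.5, 39->8, 42->9
Step 2: Rank sum for X: R1 = 1 + 2 + 3 + 5 + 6.5 = 17.5.
Step 3: U_X = R1 - n1(n1+1)/2 = 17.5 - 5*6/2 = 17.5 - 15 = 2.5.
       U_Y = n1*n2 - U_X = 20 - 2.5 = 17.5.
Step 4: Ties are present, so use the tie-corrected normal approximation (with continuity correction) for the p-value.
Step 5: p-value = 0.085100; compare to alpha = 0.05. fail to reject H0.

U_X = 2.5, p = 0.085100, fail to reject H0 at alpha = 0.05.


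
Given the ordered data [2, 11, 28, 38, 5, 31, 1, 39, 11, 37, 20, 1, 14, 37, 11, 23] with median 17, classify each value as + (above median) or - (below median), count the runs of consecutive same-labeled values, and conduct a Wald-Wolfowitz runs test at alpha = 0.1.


Step 1: Compute median = 17; label A = above, B = below.
Labels in order: BBAABABABAABBABA  (n_A = 8, n_B = 8)
Step 2: Count runs R = 12.
Step 3: Under H0 (random ordering), E[R] = 2*n_A*n_B/(n_A+n_B) + 1 = 2*8*8/16 + 1 = 9.0000.
        Var[R] = 2*n_A*n_B*(2*n_A*n_B - n_A - n_B) / ((n_A+n_B)^2 * (n_A+n_B-1)) = 14336/3840 = 3.7333.
        SD[R] = 1.9322.
Step 4: Continuity-corrected z = (R - 0.5 - E[R]) / SD[R] = (12 - 0.5 - 9.0000) / 1.9322 = 1.2939.
Step 5: Two-sided p-value via normal approximation = 2*(1 - Phi(|z|)) = 0.195709.
Step 6: alpha = 0.1. fail to reject H0.

R = 12, z = 1.2939, p = 0.195709, fail to reject H0.


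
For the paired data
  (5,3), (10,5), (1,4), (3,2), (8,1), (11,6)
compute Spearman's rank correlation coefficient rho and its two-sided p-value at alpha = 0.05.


Step 1: Rank x and y separately (midranks; no ties here).
rank(x): 5->3, 10->5, 1->1, 3->2, 8->4, 11->6
rank(y): 3->3, 5->5, 4->4, 2->2, 1->1, 6->6
Step 2: d_i = R_x(i) - R_y(i); compute d_i^2.
  (3-3)^2=0, (5-5)^2=0, (1-4)^2=9, (2-2)^2=0, (4-1)^2=9, (6-6)^2=0
sum(d^2) = 18.
Step 3: rho = 1 - 6*18 / (6*(6^2 - 1)) = 1 - 108/210 = 0.485714.
Step 4: Under H0, t = rho * sqrt((n-2)/(1-rho^2)) = 1.1113 ~ t(4).
Step 5: Two-sided p-value from the t-distribution with 4 df = 0.328723.
Step 6: alpha = 0.05. fail to reject H0.

rho = 0.4857, p = 0.328723, fail to reject H0 at alpha = 0.05.


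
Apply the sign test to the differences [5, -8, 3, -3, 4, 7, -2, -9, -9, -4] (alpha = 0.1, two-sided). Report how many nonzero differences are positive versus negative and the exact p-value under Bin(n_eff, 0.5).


Step 1: Discard zero differences. Original n = 10; n_eff = number of nonzero differences = 10.
Nonzero differences (with sign): +5, -8, +3, -3, +4, +7, -2, -9, -9, -4
Step 2: Count signs: positive = 4, negative = 6.
Step 3: Under H0: P(positive) = 0.5, so the number of positives S ~ Bin(10, 0.5).
Step 4: Two-sided exact p-value = sum of Bin(10,0.5) probabilities at or below the observed probability = 0.753906.
Step 5: alpha = 0.1. fail to reject H0.

n_eff = 10, pos = 4, neg = 6, p = 0.753906, fail to reject H0.


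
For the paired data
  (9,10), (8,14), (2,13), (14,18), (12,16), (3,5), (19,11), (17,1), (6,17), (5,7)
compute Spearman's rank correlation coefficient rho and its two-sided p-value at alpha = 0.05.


Step 1: Rank x and y separately (midranks; no ties here).
rank(x): 9->6, 8->5, 2->1, 14->8, 12->7, 3->2, 19->10, 17->9, 6->4, 5->3
rank(y): 10->4, 14->7, 13->6, 18->10, 16->8, 5->2, 11->5, 1->1, 17->9, 7->3
Step 2: d_i = R_x(i) - R_y(i); compute d_i^2.
  (6-4)^2=4, (5-7)^2=4, (1-6)^2=25, (8-10)^2=4, (7-8)^2=1, (2-2)^2=0, (10-5)^2=25, (9-1)^2=64, (4-9)^2=25, (3-3)^2=0
sum(d^2) = 152.
Step 3: rho = 1 - 6*152 / (10*(10^2 - 1)) = 1 - 912/990 = 0.078788.
Step 4: Under H0, t = rho * sqrt((n-2)/(1-rho^2)) = 0.2235 ~ t(8).
Step 5: Two-sided p-value from the t-distribution with 8 df = 0.828717.
Step 6: alpha = 0.05. fail to reject H0.

rho = 0.0788, p = 0.828717, fail to reject H0 at alpha = 0.05.


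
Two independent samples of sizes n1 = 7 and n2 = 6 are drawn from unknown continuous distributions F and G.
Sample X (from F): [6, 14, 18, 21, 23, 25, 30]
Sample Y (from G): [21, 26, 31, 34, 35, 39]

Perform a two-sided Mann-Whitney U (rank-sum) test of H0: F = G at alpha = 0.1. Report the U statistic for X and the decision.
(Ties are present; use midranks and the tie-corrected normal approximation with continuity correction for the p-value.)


Step 1: Combine and sort all 13 observations; assign midranks.
sorted (value, group): (6,X), (14,X), (18,X), (21,X), (21,Y), (23,X), (25,X), (26,Y), (30,X), (31,Y), (34,Y), (35,Y), (39,Y)
ranks: 6->1, 14->2, 18->3, 21->4.5, 21->4.5, 23->6, 25->7, 26->8, 30->9, 31->10, 34->11, 35->12, 39->13
Step 2: Rank sum for X: R1 = 1 + 2 + 3 + 4.5 + 6 + 7 + 9 = 32.5.
Step 3: U_X = R1 - n1(n1+1)/2 = 32.5 - 7*8/2 = 32.5 - 28 = 4.5.
       U_Y = n1*n2 - U_X = 42 - 4.5 = 37.5.
Step 4: Ties are present, so use the tie-corrected normal approximation (with continuity correction) for the p-value.
Step 5: p-value = 0.022087; compare to alpha = 0.1. reject H0.

U_X = 4.5, p = 0.022087, reject H0 at alpha = 0.1.


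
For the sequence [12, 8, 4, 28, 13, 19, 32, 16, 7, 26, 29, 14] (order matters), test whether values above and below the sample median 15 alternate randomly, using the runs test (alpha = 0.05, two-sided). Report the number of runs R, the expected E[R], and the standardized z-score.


Step 1: Compute median = 15; label A = above, B = below.
Labels in order: BBBABAAABAAB  (n_A = 6, n_B = 6)
Step 2: Count runs R = 7.
Step 3: Under H0 (random ordering), E[R] = 2*n_A*n_B/(n_A+n_B) + 1 = 2*6*6/12 + 1 = 7.0000.
        Var[R] = 2*n_A*n_B*(2*n_A*n_B - n_A - n_B) / ((n_A+n_B)^2 * (n_A+n_B-1)) = 4320/1584 = 2.7273.
        SD[R] = 1.6514.
Step 4: R = E[R], so z = 0 with no continuity correction.
Step 5: Two-sided p-value via normal approximation = 2*(1 - Phi(|z|)) = 1.000000.
Step 6: alpha = 0.05. fail to reject H0.

R = 7, z = 0.0000, p = 1.000000, fail to reject H0.


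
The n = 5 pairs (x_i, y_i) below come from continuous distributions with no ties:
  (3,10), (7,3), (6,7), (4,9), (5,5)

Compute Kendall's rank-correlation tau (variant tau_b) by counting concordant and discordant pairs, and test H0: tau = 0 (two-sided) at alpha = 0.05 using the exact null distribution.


Step 1: Enumerate the 10 unordered pairs (i,j) with i<j and classify each by sign(x_j-x_i) * sign(y_j-y_i).
  (1,2):dx=+4,dy=-7->D; (1,3):dx=+3,dy=-3->D; (1,4):dx=+1,dy=-1->D; (1,5):dx=+2,dy=-5->D
  (2,3):dx=-1,dy=+4->D; (2,4):dx=-3,dy=+6->D; (2,5):dx=-2,dy=+2->D; (3,4):dx=-2,dy=+2->D
  (3,5):dx=-1,dy=-2->C; (4,5):dx=+1,dy=-4->D
Step 2: C = 1, D = 9, total pairs = 10.
Step 3: tau = (C - D)/(n(n-1)/2) = (1 - 9)/10 = -0.800000.
Step 4: Exact two-sided p-value (enumerate n! = 120 permutations of y under H0): p = 0.083333.
Step 5: alpha = 0.05. fail to reject H0.

tau_b = -0.8000 (C=1, D=9), p = 0.083333, fail to reject H0.
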